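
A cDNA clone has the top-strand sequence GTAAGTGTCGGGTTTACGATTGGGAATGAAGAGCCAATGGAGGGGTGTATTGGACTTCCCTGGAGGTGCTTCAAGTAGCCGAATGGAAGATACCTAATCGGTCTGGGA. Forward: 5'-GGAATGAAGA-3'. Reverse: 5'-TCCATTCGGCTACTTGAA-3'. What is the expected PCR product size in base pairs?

The forward primer matches the template at positions 23–32.
Reverse complement of the reverse primer: TTCAAGTAGCCGAATGGA. This occurs on the top strand at positions 70–87.
Amplicon spans positions 23–87: 65 bp.

65 bp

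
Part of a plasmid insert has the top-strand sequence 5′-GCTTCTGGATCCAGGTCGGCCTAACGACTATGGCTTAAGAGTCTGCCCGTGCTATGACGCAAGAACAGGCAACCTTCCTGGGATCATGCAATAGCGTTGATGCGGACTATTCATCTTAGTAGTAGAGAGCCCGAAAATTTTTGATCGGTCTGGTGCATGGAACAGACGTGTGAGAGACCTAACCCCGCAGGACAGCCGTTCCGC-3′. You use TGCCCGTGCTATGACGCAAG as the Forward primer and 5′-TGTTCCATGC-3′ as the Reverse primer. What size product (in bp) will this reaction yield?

The forward primer matches the template at positions 44–63.
The reverse primer's reverse complement is GCATGGAACA, which matches the template at positions 155–164.
The product runs from position 44 to position 164, so its length is 164 − 44 + 1 = 121 bp.

121 bp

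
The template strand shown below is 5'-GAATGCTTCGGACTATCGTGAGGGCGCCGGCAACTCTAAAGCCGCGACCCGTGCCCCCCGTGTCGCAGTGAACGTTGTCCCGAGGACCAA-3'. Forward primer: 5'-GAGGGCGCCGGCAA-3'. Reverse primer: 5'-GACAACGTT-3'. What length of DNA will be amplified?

60 bp

Scanning the template, GAGGGCGCCGGCAA occurs at positions 20–33; this primer anneals to the bottom strand there with its 3' end pointing downstream.
The reverse primer's reverse complement is AACGTTGTC, which matches the template at positions 71–79.
Amplicon spans positions 20–79: 60 bp.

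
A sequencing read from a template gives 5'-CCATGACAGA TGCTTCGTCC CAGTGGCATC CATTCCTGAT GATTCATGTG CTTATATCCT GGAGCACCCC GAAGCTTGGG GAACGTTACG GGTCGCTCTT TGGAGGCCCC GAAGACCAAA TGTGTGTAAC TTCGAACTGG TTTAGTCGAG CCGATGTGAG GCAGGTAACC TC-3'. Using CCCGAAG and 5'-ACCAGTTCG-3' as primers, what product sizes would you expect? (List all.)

The forward primer CCCGAAG matches the top strand at positions 68–74, 108–114.
The reverse primer's reverse complement is CGAACTGGT, matching at positions 133–141.
Each forward site pairs with the reverse site to give a product ending at position 141: sizes 74, 34 bp.

74 bp, 34 bp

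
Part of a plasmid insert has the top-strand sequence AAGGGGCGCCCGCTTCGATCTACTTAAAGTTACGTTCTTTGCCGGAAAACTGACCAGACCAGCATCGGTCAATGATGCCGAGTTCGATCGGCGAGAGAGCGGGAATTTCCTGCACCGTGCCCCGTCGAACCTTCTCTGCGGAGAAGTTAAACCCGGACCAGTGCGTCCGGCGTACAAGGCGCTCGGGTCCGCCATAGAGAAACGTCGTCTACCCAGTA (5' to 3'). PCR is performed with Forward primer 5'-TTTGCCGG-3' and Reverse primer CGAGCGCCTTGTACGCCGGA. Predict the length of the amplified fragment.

Forward primer TTTGCCGG is found on the top strand at positions 38–45.
Taking the reverse complement of CGAGCGCCTTGTACGCCGGA gives TCCGGCGTACAAGGCGCTCG, found at positions 166–185 on the template; the primer anneals here to the top strand with its 3' end pointing upstream.
Product length = (reverse-primer end) − (forward-primer start) + 1 = 185 − 38 + 1 = 148 bp.

148 bp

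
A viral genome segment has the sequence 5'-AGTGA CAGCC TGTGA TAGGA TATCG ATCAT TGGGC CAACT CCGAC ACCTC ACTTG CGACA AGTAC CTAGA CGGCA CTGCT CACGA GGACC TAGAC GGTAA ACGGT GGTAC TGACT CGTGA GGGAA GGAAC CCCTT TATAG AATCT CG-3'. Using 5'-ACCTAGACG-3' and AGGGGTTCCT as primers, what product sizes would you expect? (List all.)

71 bp, 47 bp

The forward primer ACCTAGACG matches the top strand at positions 64–72, 88–96.
The reverse primer's reverse complement is AGGAACCCCT, matching at positions 125–134.
Each forward site pairs with the reverse site to give a product ending at position 134: sizes 71, 47 bp.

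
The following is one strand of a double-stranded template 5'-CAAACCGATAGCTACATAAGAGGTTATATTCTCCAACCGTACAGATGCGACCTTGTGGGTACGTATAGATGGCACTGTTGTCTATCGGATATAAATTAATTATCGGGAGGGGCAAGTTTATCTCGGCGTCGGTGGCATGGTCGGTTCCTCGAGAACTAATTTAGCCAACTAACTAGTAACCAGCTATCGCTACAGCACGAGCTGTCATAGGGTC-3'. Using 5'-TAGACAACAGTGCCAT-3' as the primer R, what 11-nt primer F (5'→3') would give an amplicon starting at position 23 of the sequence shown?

5'-GTTATATTCTC-3'

The reverse primer's reverse complement ATGGCACTGTTGTCTA matches the template at positions 69–84; the product starts at position 23.
The forward primer is identical to the top strand over positions 23–33: GTTATATTCTC.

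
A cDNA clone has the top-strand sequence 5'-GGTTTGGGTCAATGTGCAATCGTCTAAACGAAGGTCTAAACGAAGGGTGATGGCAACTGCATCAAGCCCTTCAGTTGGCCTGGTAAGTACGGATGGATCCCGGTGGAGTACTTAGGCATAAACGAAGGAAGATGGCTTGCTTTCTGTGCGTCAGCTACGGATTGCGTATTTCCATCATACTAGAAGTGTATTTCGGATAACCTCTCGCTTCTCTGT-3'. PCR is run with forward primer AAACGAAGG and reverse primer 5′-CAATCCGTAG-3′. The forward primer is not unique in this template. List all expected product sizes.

The forward primer AAACGAAGG matches the top strand at positions 26–34, 38–46, 120–128.
The reverse primer's reverse complement is CTACGGATTG, matching at positions 155–164.
Each forward site pairs with the reverse site to give a product ending at position 164: sizes 139, 127, 45 bp.

139 bp, 127 bp, 45 bp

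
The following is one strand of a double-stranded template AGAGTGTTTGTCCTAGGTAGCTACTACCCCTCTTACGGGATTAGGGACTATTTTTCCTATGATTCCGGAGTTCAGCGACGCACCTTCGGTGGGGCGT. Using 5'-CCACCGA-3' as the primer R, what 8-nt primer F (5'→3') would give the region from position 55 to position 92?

5'-TCCTATGA-3'

The reverse primer's reverse complement TCGGTGG matches the template at positions 86–92; the product starts at position 55.
The forward primer is identical to the top strand over positions 55–62: TCCTATGA.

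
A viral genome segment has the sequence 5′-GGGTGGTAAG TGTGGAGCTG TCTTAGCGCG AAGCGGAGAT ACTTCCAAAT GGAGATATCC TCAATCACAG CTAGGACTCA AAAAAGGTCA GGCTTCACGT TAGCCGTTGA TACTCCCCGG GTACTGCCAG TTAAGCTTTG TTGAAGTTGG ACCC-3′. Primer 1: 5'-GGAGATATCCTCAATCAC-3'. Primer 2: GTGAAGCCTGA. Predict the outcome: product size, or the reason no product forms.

Primer 1 (GGAGATATCCTCAATCAC) matches the top strand at positions 51–68; it acts as a forward primer.
Primer 2's reverse complement is TCAGGCTTCAC, matching the top strand at positions 88–98; it acts as a reverse primer.
The 3' ends face each other across positions 51–98, giving a 48 bp product.

Yes — a 48 bp product.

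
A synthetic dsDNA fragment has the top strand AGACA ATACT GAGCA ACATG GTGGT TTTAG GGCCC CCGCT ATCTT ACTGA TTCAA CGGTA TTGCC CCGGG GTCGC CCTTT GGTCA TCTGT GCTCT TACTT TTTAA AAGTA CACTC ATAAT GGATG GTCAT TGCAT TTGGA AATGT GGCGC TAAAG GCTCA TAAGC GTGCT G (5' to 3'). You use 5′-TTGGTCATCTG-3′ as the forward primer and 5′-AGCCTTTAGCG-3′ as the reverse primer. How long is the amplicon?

Forward primer TTGGTCATCTG is found on the top strand at positions 79–89.
Taking the reverse complement of AGCCTTTAGCG gives CGCTAAAGGCT, found at positions 148–158 on the template; the primer anneals here to the top strand with its 3' end pointing upstream.
Product length = (reverse-primer end) − (forward-primer start) + 1 = 158 − 79 + 1 = 80 bp.

80 bp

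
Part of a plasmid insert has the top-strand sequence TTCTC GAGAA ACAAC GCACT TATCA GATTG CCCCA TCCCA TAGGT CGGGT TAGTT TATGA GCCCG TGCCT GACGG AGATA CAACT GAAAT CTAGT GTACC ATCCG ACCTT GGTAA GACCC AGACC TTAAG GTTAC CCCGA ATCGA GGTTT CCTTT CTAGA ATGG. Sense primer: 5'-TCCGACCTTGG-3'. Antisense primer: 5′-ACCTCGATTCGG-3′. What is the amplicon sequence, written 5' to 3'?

5'-TCCGACCTTGGTAAGACCCAGACCTTAAGGTTACCCCGAATCGAGGT-3'

Forward primer TCCGACCTTGG is found on the top strand at positions 102–112.
The reverse primer's reverse complement is CCGAATCGAGGT, which matches the template at positions 137–148.
The product is the template from position 102 through 148 (47 bp).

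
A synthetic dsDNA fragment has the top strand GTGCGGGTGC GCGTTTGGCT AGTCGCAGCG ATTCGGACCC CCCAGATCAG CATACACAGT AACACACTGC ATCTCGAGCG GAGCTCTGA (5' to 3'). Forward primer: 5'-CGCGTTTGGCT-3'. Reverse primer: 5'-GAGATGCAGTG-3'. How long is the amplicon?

Forward primer CGCGTTTGGCT is found on the top strand at positions 10–20.
Taking the reverse complement of GAGATGCAGTG gives CACTGCATCTC, found at positions 65–75 on the template; the primer anneals here to the top strand with its 3' end pointing upstream.
The product runs from position 10 to position 75, so its length is 75 − 10 + 1 = 66 bp.

66 bp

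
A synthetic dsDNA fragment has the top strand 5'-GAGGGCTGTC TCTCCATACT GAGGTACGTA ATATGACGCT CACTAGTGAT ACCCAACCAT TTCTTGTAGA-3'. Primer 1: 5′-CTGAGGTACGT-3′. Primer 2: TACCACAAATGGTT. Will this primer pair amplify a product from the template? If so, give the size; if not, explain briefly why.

No product — primer 2 has no binding site in the template.

Primer 2 (TACCACAAATGGTT) does not match the top strand, and its reverse complement AACCATTTGTGGTA does not match either.
With no annealing site for primer 2, no amplification occurs.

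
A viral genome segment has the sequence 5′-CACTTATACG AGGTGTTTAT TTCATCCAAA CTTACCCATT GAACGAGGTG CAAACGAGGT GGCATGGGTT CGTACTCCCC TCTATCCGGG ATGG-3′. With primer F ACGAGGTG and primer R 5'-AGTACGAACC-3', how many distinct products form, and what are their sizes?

The forward primer ACGAGGTG matches the top strand at positions 8–15, 43–50, 54–61.
The reverse primer's reverse complement is GGTTCGTACT, matching at positions 67–76.
Each forward site pairs with the reverse site to give a product ending at position 76: sizes 69, 34, 23 bp.

Three products: 69 bp, 34 bp, 23 bp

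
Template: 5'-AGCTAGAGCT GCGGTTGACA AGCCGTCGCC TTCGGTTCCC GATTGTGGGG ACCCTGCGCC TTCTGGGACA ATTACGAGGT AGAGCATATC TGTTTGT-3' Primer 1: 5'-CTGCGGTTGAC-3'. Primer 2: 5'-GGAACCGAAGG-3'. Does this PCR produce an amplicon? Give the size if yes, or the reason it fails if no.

Yes — a 31 bp product.

Primer 1 (CTGCGGTTGAC) matches the top strand at positions 9–19; it acts as a forward primer.
Primer 2's reverse complement is CCTTCGGTTCC, matching the top strand at positions 29–39; it acts as a reverse primer.
The 3' ends face each other across positions 9–39, giving a 31 bp product.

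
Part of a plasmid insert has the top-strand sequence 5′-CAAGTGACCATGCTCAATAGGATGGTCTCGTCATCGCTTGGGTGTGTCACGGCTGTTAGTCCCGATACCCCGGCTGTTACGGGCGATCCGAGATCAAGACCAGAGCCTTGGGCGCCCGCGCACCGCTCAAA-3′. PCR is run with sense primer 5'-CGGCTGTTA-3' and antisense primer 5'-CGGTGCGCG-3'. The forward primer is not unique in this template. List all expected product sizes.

76 bp, 55 bp

The forward primer CGGCTGTTA matches the top strand at positions 50–58, 71–79.
The reverse primer's reverse complement is CGCGCACCG, matching at positions 117–125.
Each forward site pairs with the reverse site to give a product ending at position 125: sizes 76, 55 bp.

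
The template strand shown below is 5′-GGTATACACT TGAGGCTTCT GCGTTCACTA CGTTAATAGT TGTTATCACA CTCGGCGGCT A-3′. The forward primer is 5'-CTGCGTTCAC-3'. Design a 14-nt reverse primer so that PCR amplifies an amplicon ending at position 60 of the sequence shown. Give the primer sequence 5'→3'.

5'-AGCCGCCGAGTGTG-3'

The forward primer binds at positions 19–28; the product's 3' end on the top strand is position 60.
The reverse primer anneals to the top strand over positions 47–60, i.e. to CACACTCGGCGGCT.
Its sequence written 5'→3' is the reverse complement: AGCCGCCGAGTGTG.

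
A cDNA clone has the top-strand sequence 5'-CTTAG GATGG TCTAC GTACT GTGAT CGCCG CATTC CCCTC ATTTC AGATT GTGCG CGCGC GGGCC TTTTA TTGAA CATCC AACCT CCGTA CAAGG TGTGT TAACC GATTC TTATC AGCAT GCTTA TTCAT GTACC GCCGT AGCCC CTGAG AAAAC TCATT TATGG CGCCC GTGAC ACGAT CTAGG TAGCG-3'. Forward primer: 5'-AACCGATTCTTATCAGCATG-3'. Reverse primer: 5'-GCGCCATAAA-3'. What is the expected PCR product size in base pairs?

67 bp

Forward primer AACCGATTCTTATCAGCATG is found on the top strand at positions 102–121.
The reverse primer's reverse complement is TTTATGGCGC, which matches the template at positions 159–168.
The product runs from position 102 to position 168, so its length is 168 − 102 + 1 = 67 bp.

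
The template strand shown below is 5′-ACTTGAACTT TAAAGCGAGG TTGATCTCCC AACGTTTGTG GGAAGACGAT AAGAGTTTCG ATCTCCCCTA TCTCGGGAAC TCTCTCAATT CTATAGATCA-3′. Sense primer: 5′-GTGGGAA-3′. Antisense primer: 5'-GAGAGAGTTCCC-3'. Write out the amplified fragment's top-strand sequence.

The forward primer matches the template at positions 38–44.
The reverse primer's reverse complement is GGGAACTCTCTC, which matches the template at positions 75–86.
The product is the template from position 38 through 86 (49 bp).

5'-GTGGGAAGACGATAAGAGTTTCGATCTCCCCTATCTCGGGAACTCTCTC-3'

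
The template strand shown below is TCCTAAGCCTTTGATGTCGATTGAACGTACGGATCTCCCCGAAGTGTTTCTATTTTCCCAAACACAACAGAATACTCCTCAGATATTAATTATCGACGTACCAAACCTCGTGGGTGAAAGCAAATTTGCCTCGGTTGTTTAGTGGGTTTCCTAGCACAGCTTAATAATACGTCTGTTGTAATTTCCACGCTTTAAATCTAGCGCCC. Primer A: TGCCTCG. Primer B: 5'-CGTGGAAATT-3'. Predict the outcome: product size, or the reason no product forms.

Primer A (TGCCTCG) matches the top strand at positions 127–133; it acts as a forward primer.
Primer B's reverse complement is AATTTCCACG, matching the top strand at positions 180–189; it acts as a reverse primer.
The 3' ends face each other across positions 127–189, giving a 63 bp product.

Yes — a 63 bp product.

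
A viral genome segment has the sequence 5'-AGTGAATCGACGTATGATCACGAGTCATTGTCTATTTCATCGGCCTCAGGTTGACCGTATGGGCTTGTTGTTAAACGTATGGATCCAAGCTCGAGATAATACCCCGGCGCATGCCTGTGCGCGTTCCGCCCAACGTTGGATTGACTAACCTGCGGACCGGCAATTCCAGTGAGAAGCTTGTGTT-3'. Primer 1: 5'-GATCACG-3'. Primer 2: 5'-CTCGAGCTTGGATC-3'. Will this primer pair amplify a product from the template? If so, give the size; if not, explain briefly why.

Yes — an 80 bp product.

Primer 1 (GATCACG) matches the top strand at positions 16–22; it acts as a forward primer.
Primer 2's reverse complement is GATCCAAGCTCGAG, matching the top strand at positions 82–95; it acts as a reverse primer.
The 3' ends face each other across positions 16–95, giving an 80 bp product.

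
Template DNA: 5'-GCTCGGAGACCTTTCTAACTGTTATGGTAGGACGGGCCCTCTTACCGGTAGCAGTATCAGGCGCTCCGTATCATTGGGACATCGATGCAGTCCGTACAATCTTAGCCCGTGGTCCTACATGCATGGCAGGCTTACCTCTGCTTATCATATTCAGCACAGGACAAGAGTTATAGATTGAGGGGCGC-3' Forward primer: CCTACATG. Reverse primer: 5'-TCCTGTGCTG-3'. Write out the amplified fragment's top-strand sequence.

5'-CCTACATGCATGGCAGGCTTACCTCTGCTTATCATATTCAGCACAGGA-3'

Forward primer CCTACATG is found on the top strand at positions 114–121.
The reverse primer's reverse complement is CAGCACAGGA, which matches the template at positions 152–161.
The product is the template from position 114 through 161 (48 bp).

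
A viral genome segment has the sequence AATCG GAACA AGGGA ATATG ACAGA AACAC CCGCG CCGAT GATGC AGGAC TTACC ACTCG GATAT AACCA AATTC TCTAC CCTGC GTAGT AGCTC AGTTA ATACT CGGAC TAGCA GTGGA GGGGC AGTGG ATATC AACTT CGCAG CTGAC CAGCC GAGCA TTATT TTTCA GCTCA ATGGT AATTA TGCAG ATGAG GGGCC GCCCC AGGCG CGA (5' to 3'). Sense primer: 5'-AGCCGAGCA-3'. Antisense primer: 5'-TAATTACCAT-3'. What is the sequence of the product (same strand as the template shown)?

5'-AGCCGAGCATTATTTTTCAGCTCAATGGTAATTA-3'

The forward primer matches the template at positions 152–160.
The reverse primer's reverse complement is ATGGTAATTA, which matches the template at positions 176–185.
The product is the template from position 152 through 185 (34 bp).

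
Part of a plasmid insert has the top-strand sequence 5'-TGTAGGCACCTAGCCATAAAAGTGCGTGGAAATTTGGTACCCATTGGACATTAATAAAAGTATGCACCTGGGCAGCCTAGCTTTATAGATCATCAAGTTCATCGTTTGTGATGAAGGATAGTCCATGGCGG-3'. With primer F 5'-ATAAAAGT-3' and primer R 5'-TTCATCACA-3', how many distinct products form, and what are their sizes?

Two products: 100 bp, 62 bp

The forward primer ATAAAAGT matches the top strand at positions 16–23, 54–61.
The reverse primer's reverse complement is TGTGATGAA, matching at positions 107–115.
Each forward site pairs with the reverse site to give a product ending at position 115: sizes 100, 62 bp.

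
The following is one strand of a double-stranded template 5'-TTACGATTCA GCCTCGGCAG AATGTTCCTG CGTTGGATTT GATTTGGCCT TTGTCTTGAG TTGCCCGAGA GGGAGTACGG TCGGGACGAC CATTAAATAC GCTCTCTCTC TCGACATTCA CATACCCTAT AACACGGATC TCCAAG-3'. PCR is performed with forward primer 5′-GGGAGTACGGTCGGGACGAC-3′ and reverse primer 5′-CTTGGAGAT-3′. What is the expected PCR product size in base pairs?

76 bp

Forward primer GGGAGTACGGTCGGGACGAC is found on the top strand at positions 71–90.
Reverse complement of the reverse primer: ATCTCCAAG. This occurs on the top strand at positions 138–146.
Product length = (reverse-primer end) − (forward-primer start) + 1 = 146 − 71 + 1 = 76 bp.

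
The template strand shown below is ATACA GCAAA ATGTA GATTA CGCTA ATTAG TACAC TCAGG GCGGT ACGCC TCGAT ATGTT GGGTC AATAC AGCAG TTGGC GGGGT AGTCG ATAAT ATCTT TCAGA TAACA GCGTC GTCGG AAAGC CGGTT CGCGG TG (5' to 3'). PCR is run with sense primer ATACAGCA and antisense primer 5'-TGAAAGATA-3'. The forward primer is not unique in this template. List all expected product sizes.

The forward primer ATACAGCA matches the top strand at positions 1–8, 67–74.
The reverse primer's reverse complement is TATCTTTCA, matching at positions 95–103.
Each forward site pairs with the reverse site to give a product ending at position 103: sizes 103, 37 bp.

103 bp, 37 bp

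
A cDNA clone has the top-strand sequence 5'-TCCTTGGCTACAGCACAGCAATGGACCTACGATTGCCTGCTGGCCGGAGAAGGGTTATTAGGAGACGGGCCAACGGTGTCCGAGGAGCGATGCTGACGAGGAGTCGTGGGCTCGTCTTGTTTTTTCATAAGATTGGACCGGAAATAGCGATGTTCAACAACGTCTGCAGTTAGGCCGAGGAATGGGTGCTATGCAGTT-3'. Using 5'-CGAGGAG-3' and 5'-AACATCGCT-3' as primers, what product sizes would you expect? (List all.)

The forward primer CGAGGAG matches the top strand at positions 81–87, 97–103.
The reverse primer's reverse complement is AGCGATGTT, matching at positions 146–154.
Each forward site pairs with the reverse site to give a product ending at position 154: sizes 74, 58 bp.

74 bp, 58 bp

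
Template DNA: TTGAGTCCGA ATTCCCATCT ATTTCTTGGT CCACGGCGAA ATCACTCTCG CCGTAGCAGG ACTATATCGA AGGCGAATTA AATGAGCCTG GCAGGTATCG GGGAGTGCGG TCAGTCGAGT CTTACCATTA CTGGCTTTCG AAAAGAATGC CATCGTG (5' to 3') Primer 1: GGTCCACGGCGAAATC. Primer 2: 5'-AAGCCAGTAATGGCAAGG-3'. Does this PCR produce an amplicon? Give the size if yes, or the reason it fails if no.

Primer 2 (AAGCCAGTAATGGCAAGG) does not match the top strand, and its reverse complement CCTTGCCATTACTGGCTT does not match either.
With no annealing site for primer 2, no amplification occurs.

No product — primer 2 has no binding site in the template.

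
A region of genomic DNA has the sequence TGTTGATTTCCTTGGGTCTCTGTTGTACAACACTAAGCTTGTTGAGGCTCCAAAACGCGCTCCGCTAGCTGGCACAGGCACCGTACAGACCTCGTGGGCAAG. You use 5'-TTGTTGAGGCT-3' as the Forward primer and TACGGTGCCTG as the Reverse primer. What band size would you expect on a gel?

47 bp

Forward primer TTGTTGAGGCT is found on the top strand at positions 39–49.
The reverse primer's reverse complement is CAGGCACCGTA, which matches the template at positions 75–85.
The product runs from position 39 to position 85, so its length is 85 − 39 + 1 = 47 bp.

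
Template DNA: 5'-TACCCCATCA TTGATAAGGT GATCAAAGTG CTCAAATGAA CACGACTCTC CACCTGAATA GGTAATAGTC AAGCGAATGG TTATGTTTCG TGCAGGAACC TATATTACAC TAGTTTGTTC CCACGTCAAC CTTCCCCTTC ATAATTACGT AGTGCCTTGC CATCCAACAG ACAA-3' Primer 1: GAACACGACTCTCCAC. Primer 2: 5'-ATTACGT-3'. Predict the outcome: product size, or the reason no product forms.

Primer 1 (GAACACGACTCTCCAC) matches the top strand at positions 38–53 (3' end points downstream).
Primer 2 (ATTACGT) also matches the top strand directly, at positions 144–150 — its reverse complement ACGTAAT is not present.
Both primers anneal to the bottom strand with 3' ends pointing the same way, so neither can prime synthesis back toward the other.

No product — both primers anneal to the same strand and extend in the same direction.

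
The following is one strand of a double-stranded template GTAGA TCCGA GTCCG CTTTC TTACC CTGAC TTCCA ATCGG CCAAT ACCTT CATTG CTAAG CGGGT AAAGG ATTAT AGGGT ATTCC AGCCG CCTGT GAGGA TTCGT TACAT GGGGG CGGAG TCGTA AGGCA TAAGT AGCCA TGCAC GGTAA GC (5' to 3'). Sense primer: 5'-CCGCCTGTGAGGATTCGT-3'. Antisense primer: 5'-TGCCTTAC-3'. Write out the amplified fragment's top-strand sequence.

5'-CCGCCTGTGAGGATTCGTTACATGGGGGCGGAGTCGTAAGGCA-3'

Forward primer CCGCCTGTGAGGATTCGT is found on the top strand at positions 88–105.
Taking the reverse complement of TGCCTTAC gives GTAAGGCA, found at positions 123–130 on the template; the primer anneals here to the top strand with its 3' end pointing upstream.
The product is the template from position 88 through 130 (43 bp).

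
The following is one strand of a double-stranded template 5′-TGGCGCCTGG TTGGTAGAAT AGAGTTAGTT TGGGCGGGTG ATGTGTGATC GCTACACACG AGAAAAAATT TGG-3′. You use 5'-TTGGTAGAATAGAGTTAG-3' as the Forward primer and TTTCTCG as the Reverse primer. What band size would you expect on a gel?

55 bp

Forward primer TTGGTAGAATAGAGTTAG is found on the top strand at positions 11–28.
Reverse complement of the reverse primer: CGAGAAA. This occurs on the top strand at positions 59–65.
Amplicon spans positions 11–65: 55 bp.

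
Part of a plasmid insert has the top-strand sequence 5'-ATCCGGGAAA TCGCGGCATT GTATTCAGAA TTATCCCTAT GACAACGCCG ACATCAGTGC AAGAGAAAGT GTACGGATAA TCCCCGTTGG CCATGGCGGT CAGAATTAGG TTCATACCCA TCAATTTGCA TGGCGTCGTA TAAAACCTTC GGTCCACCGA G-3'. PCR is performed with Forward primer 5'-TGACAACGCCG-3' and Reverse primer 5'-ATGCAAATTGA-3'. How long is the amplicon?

Scanning the template, TGACAACGCCG occurs at positions 40–50; this primer anneals to the bottom strand there with its 3' end pointing downstream.
Reverse complement of the reverse primer: TCAATTTGCAT. This occurs on the top strand at positions 121–131.
The product runs from position 40 to position 131, so its length is 131 − 40 + 1 = 92 bp.

92 bp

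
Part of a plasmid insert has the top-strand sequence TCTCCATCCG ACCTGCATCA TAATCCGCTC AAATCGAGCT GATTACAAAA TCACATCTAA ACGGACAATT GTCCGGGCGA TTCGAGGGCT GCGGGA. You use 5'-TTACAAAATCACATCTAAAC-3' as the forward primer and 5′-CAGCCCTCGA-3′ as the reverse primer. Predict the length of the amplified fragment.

Forward primer TTACAAAATCACATCTAAAC is found on the top strand at positions 43–62.
Reverse complement of the reverse primer: TCGAGGGCTG. This occurs on the top strand at positions 82–91.
The product runs from position 43 to position 91, so its length is 91 − 43 + 1 = 49 bp.

49 bp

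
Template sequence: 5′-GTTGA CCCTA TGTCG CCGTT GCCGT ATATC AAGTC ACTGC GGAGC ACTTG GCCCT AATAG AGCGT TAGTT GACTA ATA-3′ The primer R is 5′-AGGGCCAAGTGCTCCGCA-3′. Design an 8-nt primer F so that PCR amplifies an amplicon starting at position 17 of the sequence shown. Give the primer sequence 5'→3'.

5'-CGTTGCCG-3'

The reverse primer's reverse complement TGCGGAGCACTTGGCCCT matches the template at positions 38–55; the product starts at position 17.
The forward primer is identical to the top strand over positions 17–24: CGTTGCCG.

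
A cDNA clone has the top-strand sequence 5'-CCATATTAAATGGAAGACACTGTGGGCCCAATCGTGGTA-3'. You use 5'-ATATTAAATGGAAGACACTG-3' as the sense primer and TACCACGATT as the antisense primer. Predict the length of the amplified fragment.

The forward primer matches the template at positions 3–22.
The reverse primer's reverse complement is AATCGTGGTA, which matches the template at positions 30–39.
Amplicon spans positions 3–39: 37 bp.

37 bp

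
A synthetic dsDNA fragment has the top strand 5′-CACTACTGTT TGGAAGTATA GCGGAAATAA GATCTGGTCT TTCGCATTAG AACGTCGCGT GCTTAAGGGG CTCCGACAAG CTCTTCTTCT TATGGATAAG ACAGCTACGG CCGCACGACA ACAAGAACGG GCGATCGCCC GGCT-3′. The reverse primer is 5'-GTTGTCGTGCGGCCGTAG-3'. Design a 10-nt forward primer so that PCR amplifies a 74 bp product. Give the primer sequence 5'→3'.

The reverse primer's reverse complement CTACGGCCGCACGACAAC matches the template at positions 105–122, so the product ends at position 122.
A 74 bp product then starts at position 122 − 74 + 1 = 49.
The forward primer is identical to the top strand there: AGAACGTCGC.

5'-AGAACGTCGC-3'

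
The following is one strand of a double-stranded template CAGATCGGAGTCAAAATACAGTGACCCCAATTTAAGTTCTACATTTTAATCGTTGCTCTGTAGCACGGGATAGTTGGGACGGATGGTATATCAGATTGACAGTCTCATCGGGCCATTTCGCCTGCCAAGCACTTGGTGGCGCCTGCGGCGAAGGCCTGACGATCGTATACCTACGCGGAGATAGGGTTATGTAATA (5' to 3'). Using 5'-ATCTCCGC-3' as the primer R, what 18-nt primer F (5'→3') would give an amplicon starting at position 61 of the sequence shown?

The reverse primer's reverse complement GCGGAGAT matches the template at positions 175–182; the product starts at position 61.
The forward primer is identical to the top strand over positions 61–78: TAGCACGGGATAGTTGGG.

5'-TAGCACGGGATAGTTGGG-3'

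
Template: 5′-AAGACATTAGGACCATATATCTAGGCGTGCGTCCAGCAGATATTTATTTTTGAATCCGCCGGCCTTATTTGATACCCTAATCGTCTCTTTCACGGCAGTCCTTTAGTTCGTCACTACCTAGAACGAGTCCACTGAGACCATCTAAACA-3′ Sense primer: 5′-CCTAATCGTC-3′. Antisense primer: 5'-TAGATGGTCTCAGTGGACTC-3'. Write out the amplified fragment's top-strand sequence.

5'-CCTAATCGTCTCTTTCACGGCAGTCCTTTAGTTCGTCACTACCTAGAACGAGTCCACTGAGACCATCTA-3'

Forward primer CCTAATCGTC is found on the top strand at positions 76–85.
Reverse complement of the reverse primer: GAGTCCACTGAGACCATCTA. This occurs on the top strand at positions 125–144.
The product is the template from position 76 through 144 (69 bp).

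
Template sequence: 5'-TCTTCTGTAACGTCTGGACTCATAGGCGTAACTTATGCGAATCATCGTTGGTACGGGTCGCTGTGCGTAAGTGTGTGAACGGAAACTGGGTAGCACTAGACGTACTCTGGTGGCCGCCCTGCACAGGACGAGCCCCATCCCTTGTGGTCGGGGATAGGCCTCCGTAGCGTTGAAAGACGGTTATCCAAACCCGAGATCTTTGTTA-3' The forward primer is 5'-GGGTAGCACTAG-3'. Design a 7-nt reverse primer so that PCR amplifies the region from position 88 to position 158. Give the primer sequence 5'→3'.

5'-CCTATCC-3'

The product's 3' end on the top strand is position 158.
The reverse primer anneals to the top strand over positions 152–158, i.e. to GGATAGG.
Its sequence written 5'→3' is the reverse complement: CCTATCC.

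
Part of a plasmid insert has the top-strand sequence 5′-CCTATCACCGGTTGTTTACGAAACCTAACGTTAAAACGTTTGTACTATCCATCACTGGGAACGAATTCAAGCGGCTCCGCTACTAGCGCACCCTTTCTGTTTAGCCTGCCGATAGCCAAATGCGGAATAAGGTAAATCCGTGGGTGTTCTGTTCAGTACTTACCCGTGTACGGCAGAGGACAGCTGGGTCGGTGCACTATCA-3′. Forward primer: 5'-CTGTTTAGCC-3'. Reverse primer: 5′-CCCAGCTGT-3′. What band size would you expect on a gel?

92 bp

Scanning the template, CTGTTTAGCC occurs at positions 97–106; this primer anneals to the bottom strand there with its 3' end pointing downstream.
Taking the reverse complement of CCCAGCTGT gives ACAGCTGGG, found at positions 180–188 on the template; the primer anneals here to the top strand with its 3' end pointing upstream.
The product runs from position 97 to position 188, so its length is 188 − 97 + 1 = 92 bp.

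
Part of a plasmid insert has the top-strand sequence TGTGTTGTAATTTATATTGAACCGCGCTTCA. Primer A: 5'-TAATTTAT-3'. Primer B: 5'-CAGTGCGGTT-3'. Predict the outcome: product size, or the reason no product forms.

Primer B (CAGTGCGGTT) does not match the top strand, and its reverse complement AACCGCACTG does not match either.
With no annealing site for primer B, no amplification occurs.

No product — primer B has no binding site in the template.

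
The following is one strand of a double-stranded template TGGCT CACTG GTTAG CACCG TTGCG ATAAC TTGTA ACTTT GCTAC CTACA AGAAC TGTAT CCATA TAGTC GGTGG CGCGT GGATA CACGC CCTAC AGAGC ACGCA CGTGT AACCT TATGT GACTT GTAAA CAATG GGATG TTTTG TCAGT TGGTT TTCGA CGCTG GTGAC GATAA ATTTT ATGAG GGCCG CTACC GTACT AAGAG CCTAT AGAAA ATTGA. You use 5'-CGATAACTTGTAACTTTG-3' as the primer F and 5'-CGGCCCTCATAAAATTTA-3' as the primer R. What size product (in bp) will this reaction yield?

167 bp

Scanning the template, CGATAACTTGTAACTTTG occurs at positions 24–41; this primer anneals to the bottom strand there with its 3' end pointing downstream.
Reverse complement of the reverse primer: TAAATTTTATGAGGGCCG. This occurs on the top strand at positions 173–190.
Product length = (reverse-primer end) − (forward-primer start) + 1 = 190 − 24 + 1 = 167 bp.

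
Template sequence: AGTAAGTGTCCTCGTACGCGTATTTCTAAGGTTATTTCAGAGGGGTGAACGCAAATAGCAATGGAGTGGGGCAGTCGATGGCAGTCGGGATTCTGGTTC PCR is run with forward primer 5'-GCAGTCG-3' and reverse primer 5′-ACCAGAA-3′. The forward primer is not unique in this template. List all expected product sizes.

The forward primer GCAGTCG matches the top strand at positions 71–77, 81–87.
The reverse primer's reverse complement is TTCTGGT, matching at positions 91–97.
Each forward site pairs with the reverse site to give a product ending at position 97: sizes 27, 17 bp.

27 bp, 17 bp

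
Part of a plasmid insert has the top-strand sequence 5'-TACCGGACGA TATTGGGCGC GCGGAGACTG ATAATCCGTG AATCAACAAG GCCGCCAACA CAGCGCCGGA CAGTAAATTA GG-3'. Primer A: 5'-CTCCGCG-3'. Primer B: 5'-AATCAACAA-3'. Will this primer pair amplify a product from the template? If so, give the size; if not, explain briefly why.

No product — the primers' 3' ends point away from each other.

Primer A (CTCCGCG) has reverse complement CGCGGAG, which matches the top strand at positions 20–26; primer A anneals to the top strand there with its 3' end pointing upstream toward position 20.
Primer B (AATCAACAA) matches the top strand directly at positions 41–49; it anneals to the bottom strand with its 3' end pointing downstream toward position 49.
The 3' ends diverge (primer A extends toward position 1, primer B toward position 82), so the primers never converge on a shared product.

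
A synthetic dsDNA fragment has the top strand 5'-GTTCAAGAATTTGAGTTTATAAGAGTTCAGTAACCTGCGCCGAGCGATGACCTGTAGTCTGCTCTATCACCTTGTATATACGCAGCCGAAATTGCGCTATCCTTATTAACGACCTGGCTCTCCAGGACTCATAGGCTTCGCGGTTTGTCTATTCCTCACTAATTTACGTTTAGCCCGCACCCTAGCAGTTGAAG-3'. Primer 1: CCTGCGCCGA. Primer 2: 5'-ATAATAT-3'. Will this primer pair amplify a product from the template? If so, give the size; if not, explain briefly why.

Primer 2 (ATAATAT) does not match the top strand, and its reverse complement ATATTAT does not match either.
With no annealing site for primer 2, no amplification occurs.

No product — primer 2 has no binding site in the template.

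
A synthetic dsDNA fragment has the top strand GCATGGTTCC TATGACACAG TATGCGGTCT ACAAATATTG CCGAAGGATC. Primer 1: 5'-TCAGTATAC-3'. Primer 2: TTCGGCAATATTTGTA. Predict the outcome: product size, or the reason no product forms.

Primer 1 (TCAGTATAC) does not match the top strand, and its reverse complement GTATACTGA does not match either.
With no annealing site for primer 1, no amplification occurs.

No product — primer 1 has no binding site in the template.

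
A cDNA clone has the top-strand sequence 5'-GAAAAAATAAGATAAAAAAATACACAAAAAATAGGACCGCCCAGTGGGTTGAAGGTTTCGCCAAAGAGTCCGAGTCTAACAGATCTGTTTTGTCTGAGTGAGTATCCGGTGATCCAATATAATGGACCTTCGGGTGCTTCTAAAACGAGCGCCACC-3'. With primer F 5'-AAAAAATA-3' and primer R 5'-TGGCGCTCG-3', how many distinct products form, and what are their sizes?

The forward primer AAAAAATA matches the top strand at positions 2–9, 15–22, 26–33.
The reverse primer's reverse complement is CGAGCGCCA, matching at positions 146–154.
Each forward site pairs with the reverse site to give a product ending at position 154: sizes 153, 140, 129 bp.

Three products: 153 bp, 140 bp, 129 bp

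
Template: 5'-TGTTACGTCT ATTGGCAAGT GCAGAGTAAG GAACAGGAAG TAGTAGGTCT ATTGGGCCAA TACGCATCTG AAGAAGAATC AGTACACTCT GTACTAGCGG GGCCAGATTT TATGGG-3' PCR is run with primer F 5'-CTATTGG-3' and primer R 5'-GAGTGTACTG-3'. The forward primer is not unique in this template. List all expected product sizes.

81 bp, 41 bp

The forward primer CTATTGG matches the top strand at positions 9–15, 49–55.
The reverse primer's reverse complement is CAGTACACTC, matching at positions 80–89.
Each forward site pairs with the reverse site to give a product ending at position 89: sizes 81, 41 bp.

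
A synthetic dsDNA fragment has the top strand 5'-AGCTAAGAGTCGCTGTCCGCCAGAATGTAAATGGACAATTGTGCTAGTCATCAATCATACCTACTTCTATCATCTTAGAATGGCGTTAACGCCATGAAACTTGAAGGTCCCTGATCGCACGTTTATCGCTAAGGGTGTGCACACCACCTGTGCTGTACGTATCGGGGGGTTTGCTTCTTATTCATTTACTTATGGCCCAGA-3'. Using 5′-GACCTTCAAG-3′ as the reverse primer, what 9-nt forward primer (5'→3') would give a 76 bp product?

The reverse primer's reverse complement CTTGAAGGTC matches the template at positions 100–109, so the product ends at position 109.
A 76 bp product then starts at position 109 − 76 + 1 = 34.
The forward primer is identical to the top strand there: GACAATTGT.

5'-GACAATTGT-3'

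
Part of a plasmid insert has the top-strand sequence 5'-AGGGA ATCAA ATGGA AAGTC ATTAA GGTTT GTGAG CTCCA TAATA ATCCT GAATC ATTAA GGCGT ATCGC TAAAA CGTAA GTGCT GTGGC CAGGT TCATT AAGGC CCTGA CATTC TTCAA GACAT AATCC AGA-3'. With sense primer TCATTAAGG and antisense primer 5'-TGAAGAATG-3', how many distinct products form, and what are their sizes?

The forward primer TCATTAAGG matches the top strand at positions 19–27, 54–62, 96–104.
The reverse primer's reverse complement is CATTCTTCA, matching at positions 111–119.
Each forward site pairs with the reverse site to give a product ending at position 119: sizes 101, 66, 24 bp.

Three products: 101 bp, 66 bp, 24 bp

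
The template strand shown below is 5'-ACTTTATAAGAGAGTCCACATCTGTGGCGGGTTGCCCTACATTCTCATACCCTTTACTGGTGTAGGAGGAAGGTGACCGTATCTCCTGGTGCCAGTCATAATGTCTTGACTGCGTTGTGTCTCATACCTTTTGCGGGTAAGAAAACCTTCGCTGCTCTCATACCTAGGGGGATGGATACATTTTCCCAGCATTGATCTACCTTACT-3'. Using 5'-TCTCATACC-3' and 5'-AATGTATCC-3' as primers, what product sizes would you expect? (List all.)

The forward primer TCTCATACC matches the top strand at positions 43–51, 120–128, 156–164.
The reverse primer's reverse complement is GGATACATT, matching at positions 174–182.
Each forward site pairs with the reverse site to give a product ending at position 182: sizes 140, 63, 27 bp.

140 bp, 63 bp, 27 bp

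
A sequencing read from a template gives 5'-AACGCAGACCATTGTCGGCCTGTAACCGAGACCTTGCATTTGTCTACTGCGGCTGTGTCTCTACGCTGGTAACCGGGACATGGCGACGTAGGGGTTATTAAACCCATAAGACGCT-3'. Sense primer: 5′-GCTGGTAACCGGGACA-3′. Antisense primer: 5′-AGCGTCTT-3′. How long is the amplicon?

51 bp

Scanning the template, GCTGGTAACCGGGACA occurs at positions 65–80; this primer anneals to the bottom strand there with its 3' end pointing downstream.
Reverse complement of the reverse primer: AAGACGCT. This occurs on the top strand at positions 108–115.
Amplicon spans positions 65–115: 51 bp.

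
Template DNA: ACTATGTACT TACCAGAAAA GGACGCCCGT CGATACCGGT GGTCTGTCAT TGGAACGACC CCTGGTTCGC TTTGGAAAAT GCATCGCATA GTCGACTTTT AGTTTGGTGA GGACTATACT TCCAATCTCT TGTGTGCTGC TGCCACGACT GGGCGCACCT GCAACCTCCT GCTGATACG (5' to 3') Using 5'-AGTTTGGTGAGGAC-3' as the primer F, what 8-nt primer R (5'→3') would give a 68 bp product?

5'-GAGGTTGC-3'

The forward primer binds at positions 101–114, so a 68 bp product ends at position 101 + 68 − 1 = 168.
The reverse primer anneals to the top strand over positions 161–168, i.e. to GCAACCTC.
Its sequence written 5'→3' is the reverse complement: GAGGTTGC.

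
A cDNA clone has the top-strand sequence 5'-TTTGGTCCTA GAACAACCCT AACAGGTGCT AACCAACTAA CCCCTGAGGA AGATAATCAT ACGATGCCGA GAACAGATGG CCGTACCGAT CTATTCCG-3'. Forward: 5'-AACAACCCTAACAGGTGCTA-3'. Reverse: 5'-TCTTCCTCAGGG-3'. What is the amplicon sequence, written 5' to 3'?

Scanning the template, AACAACCCTAACAGGTGCTA occurs at positions 12–31; this primer anneals to the bottom strand there with its 3' end pointing downstream.
Taking the reverse complement of TCTTCCTCAGGG gives CCCTGAGGAAGA, found at positions 42–53 on the template; the primer anneals here to the top strand with its 3' end pointing upstream.
The product is the template from position 12 through 53 (42 bp).

5'-AACAACCCTAACAGGTGCTAACCAACTAACCCCTGAGGAAGA-3'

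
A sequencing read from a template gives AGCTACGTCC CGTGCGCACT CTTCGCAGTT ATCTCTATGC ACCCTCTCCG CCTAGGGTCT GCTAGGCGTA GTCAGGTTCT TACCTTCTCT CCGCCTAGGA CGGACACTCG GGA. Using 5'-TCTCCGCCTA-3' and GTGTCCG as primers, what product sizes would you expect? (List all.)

The forward primer TCTCCGCCTA matches the top strand at positions 45–54, 88–97.
The reverse primer's reverse complement is CGGACAC, matching at positions 101–107.
Each forward site pairs with the reverse site to give a product ending at position 107: sizes 63, 20 bp.

63 bp, 20 bp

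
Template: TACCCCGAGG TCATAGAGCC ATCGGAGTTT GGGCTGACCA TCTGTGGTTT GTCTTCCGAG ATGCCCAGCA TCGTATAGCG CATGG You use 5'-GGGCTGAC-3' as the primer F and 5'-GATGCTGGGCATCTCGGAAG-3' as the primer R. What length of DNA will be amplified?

42 bp

Forward primer GGGCTGAC is found on the top strand at positions 31–38.
Taking the reverse complement of GATGCTGGGCATCTCGGAAG gives CTTCCGAGATGCCCAGCATC, found at positions 53–72 on the template; the primer anneals here to the top strand with its 3' end pointing upstream.
The product runs from position 31 to position 72, so its length is 72 − 31 + 1 = 42 bp.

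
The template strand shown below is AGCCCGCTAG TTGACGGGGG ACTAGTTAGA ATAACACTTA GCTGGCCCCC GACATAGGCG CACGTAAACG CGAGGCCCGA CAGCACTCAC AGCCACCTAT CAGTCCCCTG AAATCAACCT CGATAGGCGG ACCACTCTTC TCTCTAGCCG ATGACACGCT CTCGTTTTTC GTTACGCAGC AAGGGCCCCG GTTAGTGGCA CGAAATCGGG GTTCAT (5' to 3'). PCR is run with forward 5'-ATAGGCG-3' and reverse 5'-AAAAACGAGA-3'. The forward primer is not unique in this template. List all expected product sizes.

The forward primer ATAGGCG matches the top strand at positions 54–60, 123–129.
The reverse primer's reverse complement is TCTCGTTTTT, matching at positions 160–169.
Each forward site pairs with the reverse site to give a product ending at position 169: sizes 116, 47 bp.

116 bp, 47 bp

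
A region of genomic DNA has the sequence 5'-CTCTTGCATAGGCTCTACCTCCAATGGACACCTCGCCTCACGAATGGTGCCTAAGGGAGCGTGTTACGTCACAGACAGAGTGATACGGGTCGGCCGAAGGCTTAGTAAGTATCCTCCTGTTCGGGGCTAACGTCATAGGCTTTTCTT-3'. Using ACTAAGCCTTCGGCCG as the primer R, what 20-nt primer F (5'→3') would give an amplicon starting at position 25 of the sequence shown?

The reverse primer's reverse complement CGGCCGAAGGCTTAGT matches the template at positions 91–106; the product starts at position 25.
The forward primer is identical to the top strand over positions 25–44: TGGACACCTCGCCTCACGAA.

5'-TGGACACCTCGCCTCACGAA-3'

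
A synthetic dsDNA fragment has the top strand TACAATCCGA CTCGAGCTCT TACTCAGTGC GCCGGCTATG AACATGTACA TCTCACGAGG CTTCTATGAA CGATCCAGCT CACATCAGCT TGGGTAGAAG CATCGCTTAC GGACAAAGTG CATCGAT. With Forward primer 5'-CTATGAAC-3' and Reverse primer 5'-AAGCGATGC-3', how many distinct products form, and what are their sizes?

Two products: 73 bp, 45 bp

The forward primer CTATGAAC matches the top strand at positions 36–43, 64–71.
The reverse primer's reverse complement is GCATCGCTT, matching at positions 100–108.
Each forward site pairs with the reverse site to give a product ending at position 108: sizes 73, 45 bp.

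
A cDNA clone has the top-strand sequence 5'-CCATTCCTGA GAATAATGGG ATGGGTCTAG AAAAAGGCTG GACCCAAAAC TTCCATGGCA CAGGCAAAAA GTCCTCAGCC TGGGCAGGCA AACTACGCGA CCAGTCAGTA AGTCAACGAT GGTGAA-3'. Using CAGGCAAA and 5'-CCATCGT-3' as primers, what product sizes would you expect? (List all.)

The forward primer CAGGCAAA matches the top strand at positions 61–68, 85–92.
The reverse primer's reverse complement is ACGATGG, matching at positions 116–122.
Each forward site pairs with the reverse site to give a product ending at position 122: sizes 62, 38 bp.

62 bp, 38 bp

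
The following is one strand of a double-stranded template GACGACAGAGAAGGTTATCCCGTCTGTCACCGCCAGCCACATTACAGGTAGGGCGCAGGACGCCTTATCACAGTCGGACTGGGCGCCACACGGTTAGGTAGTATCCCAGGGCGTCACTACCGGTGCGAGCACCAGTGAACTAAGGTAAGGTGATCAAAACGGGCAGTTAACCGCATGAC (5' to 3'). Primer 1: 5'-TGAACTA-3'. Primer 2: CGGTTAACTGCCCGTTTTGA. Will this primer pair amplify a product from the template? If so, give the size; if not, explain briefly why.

Primer 1 (TGAACTA) matches the top strand at positions 136–142; it acts as a forward primer.
Primer 2's reverse complement is TCAAAACGGGCAGTTAACCG, matching the top strand at positions 154–173; it acts as a reverse primer.
The 3' ends face each other across positions 136–173, giving a 38 bp product.

Yes — a 38 bp product.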